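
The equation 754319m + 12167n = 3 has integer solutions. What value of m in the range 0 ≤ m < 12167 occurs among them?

Reduce mod 12167: 754319m ≡ 3 (mod 12167). With g = gcd(754319, 12167) = 1 dividing 3, divide through: 754319m ≡ 3 (mod 12167).
Since gcd(754319, 12167) = 1, m ≡ 3·(754319)⁻¹ ≡ 8343 (mod 12167). Smallest non-negative: 8343.

8343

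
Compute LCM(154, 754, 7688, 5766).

154 = 2 · 7 · 11; 754 = 2 · 13 · 29; 7688 = 2³ · 31²; 5766 = 2 · 3 · 31²
lcm takes max exponent of each prime: 2³ · 3 · 7 · 11 · 13 · 29 · 31² = 669524856

669524856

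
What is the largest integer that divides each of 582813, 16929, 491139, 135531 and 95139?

99

gcd(582813, 16929): 582813 = 34·16929 + 7227; 16929 = 2·7227 + 2475; 7227 = 2·2475 + 2277; 2475 = 1·2277 + 198; 2277 = 11·198 + 99; 198 = 2·99 + 0 → 99
gcd(99, 491139): 491139 = 4961·99 + 0 → 99
gcd(99, 135531): 135531 = 1369·99 + 0 → 99
gcd(99, 95139): 95139 = 961·99 + 0 → 99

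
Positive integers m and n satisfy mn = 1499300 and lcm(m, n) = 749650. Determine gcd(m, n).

From gcd × lcm = mn: gcd = 1499300 / 749650 = 2.

2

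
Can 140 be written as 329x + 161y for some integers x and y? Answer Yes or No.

Yes

By Bézout, 329x + 161y = 140 has integer solutions iff gcd(329, 161) | 140.
Euclid: 329 = 2·161 + 7; 161 = 23·7 + 0. gcd = 7; 140 mod 7 = 0. Yes.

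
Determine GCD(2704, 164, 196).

4

2704 = 2⁴ · 13²; 164 = 2² · 41; 196 = 2² · 7²
gcd takes min exponent of each prime: 2² = 4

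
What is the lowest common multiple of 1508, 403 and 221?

1508 = 2² · 13 · 29; 403 = 13 · 31; 221 = 13 · 17
lcm takes max exponent of each prime: 2² · 13 · 17 · 29 · 31 = 794716

794716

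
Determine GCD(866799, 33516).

866799 = 3² · 19 · 37 · 137
33516 = 2² · 3² · 7² · 19
Common: 3² · 19 = 171

171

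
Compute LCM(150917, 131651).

6187597

150917 = 13² · 19 · 47; 131651 = 13² · 19 · 41
max exponents: 13² · 19 · 41 · 47 = 6187597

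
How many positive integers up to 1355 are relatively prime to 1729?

1016

1729 = 7·13·19. Inclusion–exclusion on these primes:
1355 − ⌊1355/7⌋ − ⌊1355/13⌋ − ⌊1355/19⌋ + ⌊1355/91⌋ + ⌊1355/133⌋ + ⌊1355/247⌋ − ⌊1355/1729⌋ = 1016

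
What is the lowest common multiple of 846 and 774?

gcd first: 846 = 1·774 + 72; 774 = 10·72 + 54; 72 = 1·54 + 18; 54 = 3·18 + 0 → gcd = 18
lcm = 846·774/gcd = 654804/18 = 36378

36378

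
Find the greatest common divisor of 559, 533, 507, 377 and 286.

13

gcd(559, 533): 559 = 1·533 + 26; 533 = 20·26 + 13; 26 = 2·13 + 0 → 13
gcd(13, 507): 507 = 39·13 + 0 → 13
gcd(13, 377): 377 = 29·13 + 0 → 13
gcd(13, 286): 286 = 22·13 + 0 → 13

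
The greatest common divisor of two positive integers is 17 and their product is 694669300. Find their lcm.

40862900

For any two positive integers, gcd × lcm equals their product. Hence lcm = 694669300 / 17 = 40862900.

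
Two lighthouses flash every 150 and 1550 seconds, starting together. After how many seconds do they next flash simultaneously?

4650

gcd first: 1550 = 10·150 + 50; 150 = 3·50 + 0 → gcd = 50
lcm = 150·1550/gcd = 232500/50 = 4650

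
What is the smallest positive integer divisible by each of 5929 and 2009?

gcd first: 5929 = 2·2009 + 1911; 2009 = 1·1911 + 98; 1911 = 19·98 + 49; 98 = 2·49 + 0 → gcd = 49
lcm = 5929·2009/gcd = 11911361/49 = 243089

243089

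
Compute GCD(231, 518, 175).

gcd(231, 518): 518 = 2·231 + 56; 231 = 4·56 + 7; 56 = 8·7 + 0 → 7
gcd(7, 175): 175 = 25·7 + 0 → 7

7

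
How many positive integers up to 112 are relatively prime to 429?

Prime factors of 429: 3, 11, 13. Count integers ≤ 112 divisible by none of them.
By inclusion–exclusion: 112 − ⌊112/3⌋ − ⌊112/11⌋ − ⌊112/13⌋ + ⌊112/33⌋ + ⌊112/39⌋ + ⌊112/143⌋ − ⌊112/429⌋ = 62.

62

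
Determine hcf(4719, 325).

13

Euclid: 4719 = 14·325 + 169; 325 = 1·169 + 156; 169 = 1·156 + 13; 156 = 12·13 + 0. Last nonzero remainder: 13.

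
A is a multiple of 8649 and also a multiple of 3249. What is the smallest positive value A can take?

3122289

8649 = 3² · 31²; 3249 = 3² · 19²
max exponents: 3² · 19² · 31² = 3122289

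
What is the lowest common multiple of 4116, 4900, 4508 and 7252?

87567900

lcm(4116, 4900) = 4116·4900/gcd = 20168400/196 = 102900
lcm(102900, 4508) = 102900·4508/gcd = 463873200/196 = 2366700
lcm(2366700, 7252) = 2366700·7252/gcd = 17163308400/196 = 87567900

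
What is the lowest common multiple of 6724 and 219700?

gcd first: 219700 = 32·6724 + 4532; 6724 = 1·4532 + 2192; 4532 = 2·2192 + 148; 2192 = 14·148 + 120; 148 = 1·120 + 28; 120 = 4·28 + 8; 28 = 3·8 + 4; 8 = 2·4 + 0 → gcd = 4
lcm = 6724·219700/gcd = 1477262800/4 = 369315700

369315700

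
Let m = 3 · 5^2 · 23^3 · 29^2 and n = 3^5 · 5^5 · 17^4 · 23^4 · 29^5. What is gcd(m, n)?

767433525

min exponent per shared prime: 3 · 5^2 · 23^3 · 29^2 = 767433525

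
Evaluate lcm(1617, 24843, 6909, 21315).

1862355495

1617 = 3 · 7² · 11; 24843 = 3 · 7² · 13²; 6909 = 3 · 7² · 47; 21315 = 3 · 5 · 7² · 29
lcm takes max exponent of each prime: 3 · 5 · 7² · 11 · 13² · 29 · 47 = 1862355495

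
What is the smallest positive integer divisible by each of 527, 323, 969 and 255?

150195

527 = 17 · 31; 323 = 17 · 19; 969 = 3 · 17 · 19; 255 = 3 · 5 · 17
lcm takes max exponent of each prime: 3 · 5 · 17 · 19 · 31 = 150195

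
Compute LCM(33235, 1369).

45498715

33235 = 5 · 17² · 23; 1369 = 37²
max exponents: 5 · 17² · 23 · 37² = 45498715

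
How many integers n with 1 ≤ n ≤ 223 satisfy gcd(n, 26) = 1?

103

Prime factors of 26: 2, 13. Count integers ≤ 223 divisible by none of them.
By inclusion–exclusion: 223 − ⌊223/2⌋ − ⌊223/13⌋ + ⌊223/26⌋ = 103.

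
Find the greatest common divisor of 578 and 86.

578 = 2 · 17²
86 = 2 · 43
Common: 2 = 2

2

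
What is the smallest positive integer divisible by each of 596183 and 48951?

gcd first: 596183 = 12·48951 + 8771; 48951 = 5·8771 + 5096; 8771 = 1·5096 + 3675; 5096 = 1·3675 + 1421; 3675 = 2·1421 + 833; 1421 = 1·833 + 588; 833 = 1·588 + 245; 588 = 2·245 + 98; 245 = 2·98 + 49; 98 = 2·49 + 0 → gcd = 49
lcm = 596183·48951/gcd = 29183754033/49 = 595586817

595586817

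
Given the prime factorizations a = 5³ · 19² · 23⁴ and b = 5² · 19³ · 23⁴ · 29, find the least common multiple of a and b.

6957931643875

max exponent per prime: 5³ · 19³ · 23⁴ · 29 = 6957931643875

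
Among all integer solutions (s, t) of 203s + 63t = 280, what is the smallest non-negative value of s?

Reduce mod 63: 203s ≡ 280 (mod 63). With g = gcd(203, 63) = 7 dividing 280, divide through: 29s ≡ 40 (mod 9).
Since gcd(29, 9) = 1, s ≡ 40·(29)⁻¹ ≡ 2 (mod 9). Smallest non-negative: 2.

2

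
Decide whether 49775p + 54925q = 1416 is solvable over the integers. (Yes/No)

No

By Bézout, 49775p + 54925q = 1416 has integer solutions iff gcd(49775, 54925) | 1416.
Euclid: 54925 = 1·49775 + 5150; 49775 = 9·5150 + 3425; 5150 = 1·3425 + 1725; 3425 = 1·1725 + 1700; 1725 = 1·1700 + 25; 1700 = 68·25 + 0. gcd = 25; 1416 mod 25 = 16. No.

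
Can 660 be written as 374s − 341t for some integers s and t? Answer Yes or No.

Yes

gcd(374, 341): 374 = 1·341 + 33; 341 = 10·33 + 11; 33 = 3·11 + 0 → 11
11 divides 660, so a solution exists.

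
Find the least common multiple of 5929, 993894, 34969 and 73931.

5929 = 7² · 11²; 993894 = 2 · 3 · 11² · 37²; 34969 = 11² · 17²; 73931 = 11² · 13 · 47
lcm takes max exponent of each prime: 2 · 3 · 7² · 11² · 13 · 17² · 37² · 47 = 8599539622674

8599539622674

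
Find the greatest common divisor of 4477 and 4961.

4477 = 11² · 37
4961 = 11² · 41
Common: 11² = 121

121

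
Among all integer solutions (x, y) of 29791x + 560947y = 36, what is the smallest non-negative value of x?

Euclid: 560947 = 18·29791 + 24709; 29791 = 1·24709 + 5082; 24709 = 4·5082 + 4381; 5082 = 1·4381 + 701; 4381 = 6·701 + 175; 701 = 4·175 + 1; 175 = 175·1 + 0 → gcd = 1; 36 = 1·36.
Back-substitution yields 29791·(3201) + 560947·(-170) = 1, so one solution is x = 3201·36 = 115236, y = -170·36 = -6120.
Solutions in x differ by 560947/1 = 560947; the one in [0, 560947) is 115236 mod 560947 = 115236.

115236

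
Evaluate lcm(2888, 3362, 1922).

4665393608

lcm(2888, 3362) = 2888·3362/gcd = 9709456/2 = 4854728
lcm(4854728, 1922) = 4854728·1922/gcd = 9330787216/2 = 4665393608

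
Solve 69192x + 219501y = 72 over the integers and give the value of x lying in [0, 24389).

Reduce mod 219501: 69192x ≡ 72 (mod 219501). With g = gcd(69192, 219501) = 9 dividing 72, divide through: 7688x ≡ 8 (mod 24389).
Since gcd(7688, 24389) = 1, x ≡ 8·(7688)⁻¹ ≡ 1675 (mod 24389). Smallest non-negative: 1675.

1675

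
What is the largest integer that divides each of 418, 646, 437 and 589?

19

418 = 2 · 11 · 19; 646 = 2 · 17 · 19; 437 = 19 · 23; 589 = 19 · 31
gcd takes min exponent of each prime: 19 = 19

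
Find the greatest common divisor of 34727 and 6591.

34727 = 7 · 11² · 41
6591 = 3 · 13³
Common: 1 = 1

1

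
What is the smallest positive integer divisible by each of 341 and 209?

gcd first: 341 = 1·209 + 132; 209 = 1·132 + 77; 132 = 1·77 + 55; 77 = 1·55 + 22; 55 = 2·22 + 11; 22 = 2·11 + 0 → gcd = 11
lcm = 341·209/gcd = 71269/11 = 6479

6479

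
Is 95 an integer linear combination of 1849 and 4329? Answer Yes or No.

Yes

By Bézout, 1849s + 4329t = 95 has integer solutions iff gcd(1849, 4329) | 95.
Euclid: 4329 = 2·1849 + 631; 1849 = 2·631 + 587; 631 = 1·587 + 44; 587 = 13·44 + 15; 44 = 2·15 + 14; 15 = 1·14 + 1; 14 = 14·1 + 0. gcd = 1; 95 mod 1 = 0. Yes.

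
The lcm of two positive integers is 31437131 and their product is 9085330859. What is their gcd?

gcd·lcm = product, so gcd = 9085330859/31437131 = 289.

289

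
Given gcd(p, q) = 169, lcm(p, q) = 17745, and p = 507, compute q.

Using pq = gcd(p,q)·lcm(p,q) = 169·17745 = 2998905, we get q = 2998905/507 = 5915.

5915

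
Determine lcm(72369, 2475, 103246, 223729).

lcm(72369, 2475) = 72369·2475/gcd = 179113275/99 = 1809225
lcm(1809225, 103246) = 1809225·103246/gcd = 186795244350/11 = 16981385850
lcm(16981385850, 223729) = 16981385850·223729/gcd = 3799228474834650/473 = 8032195507050

8032195507050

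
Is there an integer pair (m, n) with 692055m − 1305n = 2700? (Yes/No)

Yes

gcd(692055, 1305): 692055 = 530·1305 + 405; 1305 = 3·405 + 90; 405 = 4·90 + 45; 90 = 2·45 + 0 → 45
45 divides 2700, so a solution exists.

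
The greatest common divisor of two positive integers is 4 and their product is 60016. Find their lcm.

15004

For any two positive integers, gcd × lcm equals their product. Hence lcm = 60016 / 4 = 15004.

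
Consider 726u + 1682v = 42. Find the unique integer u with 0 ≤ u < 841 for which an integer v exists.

709

gcd(726, 1682) = 2 (Euclid: 1682 = 2·726 + 230; 726 = 3·230 + 36; 230 = 6·36 + 14; 36 = 2·14 + 8; 14 = 1·8 + 6; 8 = 1·6 + 2; 6 = 3·2 + 0), and 2 | 42.
Extended Euclid: 726·(234) + 1682·(-101) = 2. Scale by 21: u₀ = 4914.
General solution u = u₀ + 841t; reducing mod 841 gives u = 709 (and v = -306).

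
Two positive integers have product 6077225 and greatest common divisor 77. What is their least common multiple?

78925

Since gcd(u,v)·lcm(u,v) = uv, lcm = 6077225/77 = 78925.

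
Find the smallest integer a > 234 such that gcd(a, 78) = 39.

78 = 39·2. Any a with gcd(a, 78) = 39 is a multiple of 39, say 39s, with s coprime to 2.
Need s > 234/39, so s ≥ 7. First s ≥ 7 with gcd(s, 2) = 1 is s = 7. Thus a = 39·7 = 273.

273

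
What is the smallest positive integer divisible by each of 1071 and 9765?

1071 = 3² · 7 · 17; 9765 = 3² · 5 · 7 · 31
max exponents: 3² · 5 · 7 · 17 · 31 = 166005

166005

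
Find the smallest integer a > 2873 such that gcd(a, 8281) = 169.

gcd(a, 8281) = 169 forces 169 | a; write a = 169s. Then gcd(169s, 169·49) = 169·gcd(s, 49), so need gcd(s, 49) = 1.
169s > 2873 gives s ≥ 18. The least s ≥ 18 coprime to 49 is 18, so a = 169·18 = 3042.

3042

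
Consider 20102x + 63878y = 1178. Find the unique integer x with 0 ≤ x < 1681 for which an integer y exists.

Euclid: 63878 = 3·20102 + 3572; 20102 = 5·3572 + 2242; 3572 = 1·2242 + 1330; 2242 = 1·1330 + 912; 1330 = 1·912 + 418; 912 = 2·418 + 76; 418 = 5·76 + 38; 76 = 2·38 + 0 → gcd = 38; 1178 = 38·31.
Back-substitution yields 20102·(-769) + 63878·(242) = 38, so one solution is x = -769·31 = -23839, y = 242·31 = 7502.
Solutions in x differ by 63878/38 = 1681; the one in [0, 1681) is -23839 mod 1681 = 1376.

1376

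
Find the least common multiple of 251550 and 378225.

251550 = 2 · 3² · 5² · 13 · 43; 378225 = 3² · 5² · 41²
max exponents: 2 · 3² · 5² · 13 · 41² · 43 = 422855550

422855550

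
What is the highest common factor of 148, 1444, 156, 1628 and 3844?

4

148 = 2² · 37; 1444 = 2² · 19²; 156 = 2² · 3 · 13; 1628 = 2² · 11 · 37; 3844 = 2² · 31²
gcd takes min exponent of each prime: 2² = 4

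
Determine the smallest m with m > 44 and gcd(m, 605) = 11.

66

gcd(m, 605) = 11 forces 11 | m; write m = 11s. Then gcd(11s, 11·55) = 11·gcd(s, 55), so need gcd(s, 55) = 1.
11s > 44 gives s ≥ 5. The least s ≥ 5 coprime to 55 is 6, so m = 11·6 = 66.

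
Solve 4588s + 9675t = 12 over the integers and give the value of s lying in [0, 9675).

Euclid: 9675 = 2·4588 + 499; 4588 = 9·499 + 97; 499 = 5·97 + 14; 97 = 6·14 + 13; 14 = 1·13 + 1; 13 = 13·1 + 0 → gcd = 1; 12 = 1·12.
Back-substitution yields 4588·(-698) + 9675·(331) = 1, so one solution is s = -698·12 = -8376, t = 331·12 = 3972.
Solutions in s differ by 9675/1 = 9675; the one in [0, 9675) is -8376 mod 9675 = 1299.

1299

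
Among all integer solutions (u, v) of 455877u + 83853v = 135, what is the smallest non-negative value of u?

1065

Euclid: 455877 = 5·83853 + 36612; 83853 = 2·36612 + 10629; 36612 = 3·10629 + 4725; 10629 = 2·4725 + 1179; 4725 = 4·1179 + 9; 1179 = 131·9 + 0 → gcd = 9; 135 = 9·15.
Back-substitution yields 455877·(71) + 83853·(-386) = 9, so one solution is u = 71·15 = 1065, v = -386·15 = -5790.
Solutions in u differ by 83853/9 = 9317; the one in [0, 9317) is 1065 mod 9317 = 1065.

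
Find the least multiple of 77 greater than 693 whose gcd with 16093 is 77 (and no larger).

16093 = 77·209. Any t with gcd(t, 16093) = 77 is a multiple of 77, say 77s, with s coprime to 209.
Need s > 693/77, so s ≥ 10. First s ≥ 10 with gcd(s, 209) = 1 is s = 10. Thus t = 77·10 = 770.

770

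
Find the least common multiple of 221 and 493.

221 = 13 · 17; 493 = 17 · 29
max exponents: 13 · 17 · 29 = 6409

6409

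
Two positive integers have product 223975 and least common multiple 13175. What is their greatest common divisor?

gcd·lcm = product, so gcd = 223975/13175 = 17.

17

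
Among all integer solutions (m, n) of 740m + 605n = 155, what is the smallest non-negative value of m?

Reduce mod 605: 740m ≡ 155 (mod 605). With g = gcd(740, 605) = 5 dividing 155, divide through: 148m ≡ 31 (mod 121).
Since gcd(148, 121) = 1, m ≡ 31·(148)⁻¹ ≡ 37 (mod 121). Smallest non-negative: 37.

37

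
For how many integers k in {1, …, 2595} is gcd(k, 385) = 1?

1619

385 = 5·7·11. Inclusion–exclusion on these primes:
2595 − ⌊2595/5⌋ − ⌊2595/7⌋ − ⌊2595/11⌋ + ⌊2595/35⌋ + ⌊2595/55⌋ + ⌊2595/77⌋ − ⌊2595/385⌋ = 1619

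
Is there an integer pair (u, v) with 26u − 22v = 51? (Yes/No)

No

By Bézout, 26u − 22v = 51 has integer solutions iff gcd(26, 22) | 51.
Euclid: 26 = 1·22 + 4; 22 = 5·4 + 2; 4 = 2·2 + 0. gcd = 2; 51 mod 2 = 1. No.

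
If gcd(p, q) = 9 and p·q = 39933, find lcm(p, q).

4437

gcd·lcm = product, so lcm = 39933/9 = 4437.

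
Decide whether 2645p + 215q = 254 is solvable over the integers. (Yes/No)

No

gcd(2645, 215): 2645 = 12·215 + 65; 215 = 3·65 + 20; 65 = 3·20 + 5; 20 = 4·5 + 0 → 5
5 does not divide 254, so a solution does not exist.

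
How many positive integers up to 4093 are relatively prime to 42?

42 = 2·3·7. Inclusion–exclusion on these primes:
4093 − ⌊4093/2⌋ − ⌊4093/3⌋ − ⌊4093/7⌋ + ⌊4093/6⌋ + ⌊4093/14⌋ + ⌊4093/21⌋ − ⌊4093/42⌋ = 1170

1170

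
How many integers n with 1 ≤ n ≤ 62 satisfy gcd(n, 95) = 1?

Prime factors of 95: 5, 19. Count integers ≤ 62 divisible by none of them.
By inclusion–exclusion: 62 − ⌊62/5⌋ − ⌊62/19⌋ + ⌊62/95⌋ = 47.

47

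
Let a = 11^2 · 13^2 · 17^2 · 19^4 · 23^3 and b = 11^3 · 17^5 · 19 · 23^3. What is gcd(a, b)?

min exponent per shared prime: 11^2 · 17^2 · 19 · 23^3 = 8083888637

8083888637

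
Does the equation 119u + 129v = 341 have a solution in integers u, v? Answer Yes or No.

Yes

gcd(119, 129): 129 = 1·119 + 10; 119 = 11·10 + 9; 10 = 1·9 + 1; 9 = 9·1 + 0 → 1
1 divides 341, so a solution exists.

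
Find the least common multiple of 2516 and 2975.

440300

gcd first: 2975 = 1·2516 + 459; 2516 = 5·459 + 221; 459 = 2·221 + 17; 221 = 13·17 + 0 → gcd = 17
lcm = 2516·2975/gcd = 7485100/17 = 440300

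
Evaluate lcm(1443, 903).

434343

gcd first: 1443 = 1·903 + 540; 903 = 1·540 + 363; 540 = 1·363 + 177; 363 = 2·177 + 9; 177 = 19·9 + 6; 9 = 1·6 + 3; 6 = 2·3 + 0 → gcd = 3
lcm = 1443·903/gcd = 1303029/3 = 434343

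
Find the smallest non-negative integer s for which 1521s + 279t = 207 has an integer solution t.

Euclid: 1521 = 5·279 + 126; 279 = 2·126 + 27; 126 = 4·27 + 18; 27 = 1·18 + 9; 18 = 2·9 + 0 → gcd = 9; 207 = 9·23.
Back-substitution yields 1521·(-11) + 279·(60) = 9, so one solution is s = -11·23 = -253, t = 60·23 = 1380.
Solutions in s differ by 279/9 = 31; the one in [0, 31) is -253 mod 31 = 26.

26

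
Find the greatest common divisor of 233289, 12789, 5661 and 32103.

9

gcd(233289, 12789): 233289 = 18·12789 + 3087; 12789 = 4·3087 + 441; 3087 = 7·441 + 0 → 441
gcd(441, 5661): 5661 = 12·441 + 369; 441 = 1·369 + 72; 369 = 5·72 + 9; 72 = 8·9 + 0 → 9
gcd(9, 32103): 32103 = 3567·9 + 0 → 9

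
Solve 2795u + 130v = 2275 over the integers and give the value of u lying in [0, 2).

1

gcd(2795, 130) = 65 (Euclid: 2795 = 21·130 + 65; 130 = 2·65 + 0), and 65 | 2275.
Extended Euclid: 2795·(1) + 130·(-21) = 65. Scale by 35: u₀ = 35.
General solution u = u₀ + 2t; reducing mod 2 gives u = 1 (and v = -4).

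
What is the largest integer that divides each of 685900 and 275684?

685900 = 2² · 5² · 19³
275684 = 2² · 41³
Common: 2² = 4

4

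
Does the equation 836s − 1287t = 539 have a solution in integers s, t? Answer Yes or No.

Yes

gcd(836, 1287): 1287 = 1·836 + 451; 836 = 1·451 + 385; 451 = 1·385 + 66; 385 = 5·66 + 55; 66 = 1·55 + 11; 55 = 5·11 + 0 → 11
11 divides 539, so a solution exists.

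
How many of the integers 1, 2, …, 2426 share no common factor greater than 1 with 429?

1358

429 = 3·11·13. Inclusion–exclusion on these primes:
2426 − ⌊2426/3⌋ − ⌊2426/11⌋ − ⌊2426/13⌋ + ⌊2426/33⌋ + ⌊2426/39⌋ + ⌊2426/143⌋ − ⌊2426/429⌋ = 1358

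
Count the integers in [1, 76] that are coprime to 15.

41

Prime factors of 15: 3, 5. Count integers ≤ 76 divisible by none of them.
By inclusion–exclusion: 76 − ⌊76/3⌋ − ⌊76/5⌋ + ⌊76/15⌋ = 41.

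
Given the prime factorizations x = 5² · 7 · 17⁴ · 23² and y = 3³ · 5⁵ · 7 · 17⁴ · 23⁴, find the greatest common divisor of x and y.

min exponent per shared prime: 5² · 7 · 17⁴ · 23² = 7731956575

7731956575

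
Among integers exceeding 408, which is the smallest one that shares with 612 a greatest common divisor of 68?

476

Multiples of 68 above 408: 68·7, 68·8, … . Need the cofactor coprime to 612/68 = 9.
Checking s = 7, 8, … the first with gcd(s, 9) = 1 is s = 7, giving 476.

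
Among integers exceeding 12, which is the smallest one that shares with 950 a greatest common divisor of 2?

14

Multiples of 2 above 12: 2·7, 2·8, … . Need the cofactor coprime to 950/2 = 475.
Checking s = 7, 8, … the first with gcd(s, 475) = 1 is s = 7, giving 14.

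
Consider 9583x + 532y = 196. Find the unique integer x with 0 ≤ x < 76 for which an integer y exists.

gcd(9583, 532) = 7 (Euclid: 9583 = 18·532 + 7; 532 = 76·7 + 0), and 7 | 196.
Extended Euclid: 9583·(1) + 532·(-18) = 7. Scale by 28: x₀ = 28.
General solution x = x₀ + 76t; reducing mod 76 gives x = 28 (and y = -504).

28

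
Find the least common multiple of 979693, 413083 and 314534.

3640086569834

979693 = 11 · 13² · 17 · 31; 413083 = 11 · 17 · 47²; 314534 = 2 · 11 · 17 · 29²
lcm takes max exponent of each prime: 2 · 11 · 13² · 17 · 29² · 31 · 47² = 3640086569834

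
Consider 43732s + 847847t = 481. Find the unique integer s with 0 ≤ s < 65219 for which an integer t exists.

59112

gcd(43732, 847847) = 13 (Euclid: 847847 = 19·43732 + 16939; 43732 = 2·16939 + 9854; 16939 = 1·9854 + 7085; 9854 = 1·7085 + 2769; 7085 = 2·2769 + 1547; 2769 = 1·1547 + 1222; 1547 = 1·1222 + 325; 1222 = 3·325 + 247; 325 = 1·247 + 78; 247 = 3·78 + 13; 78 = 6·13 + 0), and 13 | 481.
Extended Euclid: 43732·(10411) + 847847·(-537) = 13. Scale by 37: s₀ = 385207.
General solution s = s₀ + 65219k; reducing mod 65219 gives s = 59112 (and t = -3049).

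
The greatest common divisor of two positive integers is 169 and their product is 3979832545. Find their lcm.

For any two positive integers, gcd × lcm equals their product. Hence lcm = 3979832545 / 169 = 23549305.

23549305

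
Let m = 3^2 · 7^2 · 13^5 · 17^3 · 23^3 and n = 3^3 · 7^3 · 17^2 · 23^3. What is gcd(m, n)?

min exponent per shared prime: 3^2 · 7^2 · 17^2 · 23^3 = 1550671983

1550671983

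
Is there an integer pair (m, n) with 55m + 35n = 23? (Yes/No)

No

gcd(55, 35): 55 = 1·35 + 20; 35 = 1·20 + 15; 20 = 1·15 + 5; 15 = 3·5 + 0 → 5
5 does not divide 23, so a solution does not exist.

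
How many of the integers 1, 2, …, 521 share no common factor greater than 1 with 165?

Prime factors of 165: 3, 5, 11. Count integers ≤ 521 divisible by none of them.
By inclusion–exclusion: 521 − ⌊521/3⌋ − ⌊521/5⌋ − ⌊521/11⌋ + ⌊521/15⌋ + ⌊521/33⌋ + ⌊521/55⌋ − ⌊521/165⌋ = 252.

252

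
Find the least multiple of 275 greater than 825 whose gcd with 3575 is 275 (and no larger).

gcd(x, 3575) = 275 forces 275 | x; write x = 275s. Then gcd(275s, 275·13) = 275·gcd(s, 13), so need gcd(s, 13) = 1.
275s > 825 gives s ≥ 4. The least s ≥ 4 coprime to 13 is 4, so x = 275·4 = 1100.

1100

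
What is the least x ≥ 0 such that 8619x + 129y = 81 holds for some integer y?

2

Euclid: 8619 = 66·129 + 105; 129 = 1·105 + 24; 105 = 4·24 + 9; 24 = 2·9 + 6; 9 = 1·6 + 3; 6 = 2·3 + 0 → gcd = 3; 81 = 3·27.
Back-substitution yields 8619·(16) + 129·(-1069) = 3, so one solution is x = 16·27 = 432, y = -1069·27 = -28863.
Solutions in x differ by 129/3 = 43; the one in [0, 43) is 432 mod 43 = 2.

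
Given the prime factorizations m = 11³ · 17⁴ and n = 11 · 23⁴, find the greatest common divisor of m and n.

11

min exponent per shared prime: 11 = 11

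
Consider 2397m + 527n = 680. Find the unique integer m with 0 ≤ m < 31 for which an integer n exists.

Euclid: 2397 = 4·527 + 289; 527 = 1·289 + 238; 289 = 1·238 + 51; 238 = 4·51 + 34; 51 = 1·34 + 17; 34 = 2·17 + 0 → gcd = 17; 680 = 17·40.
Back-substitution yields 2397·(11) + 527·(-50) = 17, so one solution is m = 11·40 = 440, n = -50·40 = -2000.
Solutions in m differ by 527/17 = 31; the one in [0, 31) is 440 mod 31 = 6.

6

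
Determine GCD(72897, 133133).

11

Euclid: 133133 = 1·72897 + 60236; 72897 = 1·60236 + 12661; 60236 = 4·12661 + 9592; 12661 = 1·9592 + 3069; 9592 = 3·3069 + 385; 3069 = 7·385 + 374; 385 = 1·374 + 11; 374 = 34·11 + 0. Last nonzero remainder: 11.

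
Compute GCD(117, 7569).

Euclid: 7569 = 64·117 + 81; 117 = 1·81 + 36; 81 = 2·36 + 9; 36 = 4·9 + 0. Last nonzero remainder: 9.

9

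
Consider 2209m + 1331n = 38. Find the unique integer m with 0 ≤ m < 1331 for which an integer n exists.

gcd(2209, 1331) = 1 (Euclid: 2209 = 1·1331 + 878; 1331 = 1·878 + 453; 878 = 1·453 + 425; 453 = 1·425 + 28; 425 = 15·28 + 5; 28 = 5·5 + 3; 5 = 1·3 + 2; 3 = 1·2 + 1; 2 = 2·1 + 0), and 1 | 38.
Extended Euclid: 2209·(-523) + 1331·(868) = 1. Scale by 38: m₀ = -19874.
General solution m = m₀ + 1331t; reducing mod 1331 gives m = 91 (and n = -151).

91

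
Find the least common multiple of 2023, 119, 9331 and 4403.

2023 = 7 · 17²; 119 = 7 · 17; 9331 = 7 · 31 · 43; 4403 = 7 · 17 · 37
lcm takes max exponent of each prime: 7 · 17² · 31 · 37 · 43 = 99776383

99776383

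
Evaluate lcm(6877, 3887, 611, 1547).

500019793

6877 = 13 · 23²; 3887 = 13² · 23; 611 = 13 · 47; 1547 = 7 · 13 · 17
lcm takes max exponent of each prime: 7 · 13² · 17 · 23² · 47 = 500019793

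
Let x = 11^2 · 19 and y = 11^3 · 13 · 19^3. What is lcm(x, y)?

118681277

max exponent per prime: 11^3 · 13 · 19^3 = 118681277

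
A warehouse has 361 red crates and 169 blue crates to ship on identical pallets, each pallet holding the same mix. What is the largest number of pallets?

Euclid: 361 = 2·169 + 23; 169 = 7·23 + 8; 23 = 2·8 + 7; 8 = 1·7 + 1; 7 = 7·1 + 0. Last nonzero remainder: 1.

1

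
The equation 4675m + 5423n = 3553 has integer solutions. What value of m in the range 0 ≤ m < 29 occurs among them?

Euclid: 5423 = 1·4675 + 748; 4675 = 6·748 + 187; 748 = 4·187 + 0 → gcd = 187; 3553 = 187·19.
Back-substitution yields 4675·(7) + 5423·(-6) = 187, so one solution is m = 7·19 = 133, n = -6·19 = -114.
Solutions in m differ by 5423/187 = 29; the one in [0, 29) is 133 mod 29 = 17.

17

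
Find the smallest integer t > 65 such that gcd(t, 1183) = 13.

1183 = 13·91. Any t with gcd(t, 1183) = 13 is a multiple of 13, say 13s, with s coprime to 91.
Need s > 65/13, so s ≥ 6. First s ≥ 6 with gcd(s, 91) = 1 is s = 6. Thus t = 13·6 = 78.

78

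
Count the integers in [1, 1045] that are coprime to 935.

935 = 5·11·17. Inclusion–exclusion on these primes:
1045 − ⌊1045/5⌋ − ⌊1045/11⌋ − ⌊1045/17⌋ + ⌊1045/55⌋ + ⌊1045/85⌋ + ⌊1045/187⌋ − ⌊1045/935⌋ = 715

715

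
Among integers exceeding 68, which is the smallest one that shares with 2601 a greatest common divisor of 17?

2601 = 17·153. Any k with gcd(k, 2601) = 17 is a multiple of 17, say 17s, with s coprime to 153.
Need s > 68/17, so s ≥ 5. First s ≥ 5 with gcd(s, 153) = 1 is s = 5. Thus k = 17·5 = 85.

85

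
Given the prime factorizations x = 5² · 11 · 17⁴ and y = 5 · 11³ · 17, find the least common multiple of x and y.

max exponent per prime: 5² · 11³ · 17⁴ = 2779161275

2779161275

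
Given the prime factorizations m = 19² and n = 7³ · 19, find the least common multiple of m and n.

max exponent per prime: 7³ · 19² = 123823

123823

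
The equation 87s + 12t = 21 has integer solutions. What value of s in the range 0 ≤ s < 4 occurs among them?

3

gcd(87, 12) = 3 (Euclid: 87 = 7·12 + 3; 12 = 4·3 + 0), and 3 | 21.
Extended Euclid: 87·(1) + 12·(-7) = 3. Scale by 7: s₀ = 7.
General solution s = s₀ + 4k; reducing mod 4 gives s = 3 (and t = -20).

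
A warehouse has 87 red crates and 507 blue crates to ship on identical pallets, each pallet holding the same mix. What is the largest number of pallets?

87 = 3 · 29
507 = 3 · 13²
Common: 3 = 3

3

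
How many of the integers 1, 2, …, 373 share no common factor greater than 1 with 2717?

297

2717 = 11·13·19. Inclusion–exclusion on these primes:
373 − ⌊373/11⌋ − ⌊373/13⌋ − ⌊373/19⌋ + ⌊373/143⌋ + ⌊373/209⌋ + ⌊373/247⌋ − ⌊373/2717⌋ = 297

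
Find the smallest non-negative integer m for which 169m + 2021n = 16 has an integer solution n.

1471

Reduce mod 2021: 169m ≡ 16 (mod 2021). With g = gcd(169, 2021) = 1 dividing 16, divide through: 169m ≡ 16 (mod 2021).
Since gcd(169, 2021) = 1, m ≡ 16·(169)⁻¹ ≡ 1471 (mod 2021). Smallest non-negative: 1471.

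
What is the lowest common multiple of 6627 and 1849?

12253323

gcd first: 6627 = 3·1849 + 1080; 1849 = 1·1080 + 769; 1080 = 1·769 + 311; 769 = 2·311 + 147; 311 = 2·147 + 17; 147 = 8·17 + 11; 17 = 1·11 + 6; 11 = 1·6 + 5; 6 = 1·5 + 1; 5 = 5·1 + 0 → gcd = 1
lcm = 6627·1849/gcd = 12253323/1 = 12253323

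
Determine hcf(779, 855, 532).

gcd(779, 855): 855 = 1·779 + 76; 779 = 10·76 + 19; 76 = 4·19 + 0 → 19
gcd(19, 532): 532 = 28·19 + 0 → 19

19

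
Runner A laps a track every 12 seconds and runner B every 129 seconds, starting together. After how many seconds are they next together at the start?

gcd first: 129 = 10·12 + 9; 12 = 1·9 + 3; 9 = 3·3 + 0 → gcd = 3
lcm = 12·129/gcd = 1548/3 = 516

516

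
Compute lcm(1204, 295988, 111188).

4594621724

1204 = 2² · 7 · 43; 295988 = 2² · 7 · 11 · 31²; 111188 = 2² · 7 · 11 · 19²
lcm takes max exponent of each prime: 2² · 7 · 11 · 19² · 31² · 43 = 4594621724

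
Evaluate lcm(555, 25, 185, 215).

555 = 3 · 5 · 37; 25 = 5²; 185 = 5 · 37; 215 = 5 · 43
lcm takes max exponent of each prime: 3 · 5² · 37 · 43 = 119325

119325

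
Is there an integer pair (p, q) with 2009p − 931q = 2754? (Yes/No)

No

gcd(2009, 931): 2009 = 2·931 + 147; 931 = 6·147 + 49; 147 = 3·49 + 0 → 49
49 does not divide 2754, so a solution does not exist.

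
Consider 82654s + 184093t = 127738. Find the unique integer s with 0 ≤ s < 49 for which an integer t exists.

gcd(82654, 184093) = 3757 (Euclid: 184093 = 2·82654 + 18785; 82654 = 4·18785 + 7514; 18785 = 2·7514 + 3757; 7514 = 2·3757 + 0), and 3757 | 127738.
Extended Euclid: 82654·(-20) + 184093·(9) = 3757. Scale by 34: s₀ = -680.
General solution s = s₀ + 49k; reducing mod 49 gives s = 6 (and t = -2).

6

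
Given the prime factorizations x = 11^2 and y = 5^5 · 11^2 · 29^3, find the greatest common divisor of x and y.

min exponent per shared prime: 11^2 = 121

121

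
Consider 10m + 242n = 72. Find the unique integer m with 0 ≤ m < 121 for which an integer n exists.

Euclid: 242 = 24·10 + 2; 10 = 5·2 + 0 → gcd = 2; 72 = 2·36.
Back-substitution yields 10·(-24) + 242·(1) = 2, so one solution is m = -24·36 = -864, n = 1·36 = 36.
Solutions in m differ by 242/2 = 121; the one in [0, 121) is -864 mod 121 = 104.

104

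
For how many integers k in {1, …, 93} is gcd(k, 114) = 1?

30

Prime factors of 114: 2, 3, 19. Count integers ≤ 93 divisible by none of them.
By inclusion–exclusion: 93 − ⌊93/2⌋ − ⌊93/3⌋ − ⌊93/19⌋ + ⌊93/6⌋ + ⌊93/38⌋ + ⌊93/57⌋ − ⌊93/114⌋ = 30.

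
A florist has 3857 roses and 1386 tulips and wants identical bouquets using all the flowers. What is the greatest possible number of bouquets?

Euclid: 3857 = 2·1386 + 1085; 1386 = 1·1085 + 301; 1085 = 3·301 + 182; 301 = 1·182 + 119; 182 = 1·119 + 63; 119 = 1·63 + 56; 63 = 1·56 + 7; 56 = 8·7 + 0. Last nonzero remainder: 7.

7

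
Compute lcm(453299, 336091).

3109177841

453299 = 7² · 11 · 29²; 336091 = 7² · 19³
max exponents: 7² · 11 · 19³ · 29² = 3109177841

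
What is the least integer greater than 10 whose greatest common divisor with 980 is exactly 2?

18

gcd(t, 980) = 2 forces 2 | t; write t = 2s. Then gcd(2s, 2·490) = 2·gcd(s, 490), so need gcd(s, 490) = 1.
2s > 10 gives s ≥ 6. The least s ≥ 6 coprime to 490 is 9, so t = 2·9 = 18.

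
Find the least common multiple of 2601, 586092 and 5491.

33407244

2601 = 3² · 17²; 586092 = 2² · 3 · 13² · 17²; 5491 = 17² · 19
lcm takes max exponent of each prime: 2² · 3² · 13² · 17² · 19 = 33407244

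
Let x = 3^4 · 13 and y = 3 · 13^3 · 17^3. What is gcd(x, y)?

min exponent per shared prime: 3 · 13 = 39

39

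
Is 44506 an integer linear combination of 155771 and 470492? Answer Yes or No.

Yes

By Bézout, 155771p + 470492q = 44506 has integer solutions iff gcd(155771, 470492) | 44506.
Euclid: 470492 = 3·155771 + 3179; 155771 = 49·3179 + 0. gcd = 3179; 44506 mod 3179 = 0. Yes.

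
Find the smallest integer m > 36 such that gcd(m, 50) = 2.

50 = 2·25. Any m with gcd(m, 50) = 2 is a multiple of 2, say 2s, with s coprime to 25.
Need s > 36/2, so s ≥ 19. First s ≥ 19 with gcd(s, 25) = 1 is s = 19. Thus m = 2·19 = 38.

38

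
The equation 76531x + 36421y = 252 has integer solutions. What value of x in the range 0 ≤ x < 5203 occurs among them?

316

Euclid: 76531 = 2·36421 + 3689; 36421 = 9·3689 + 3220; 3689 = 1·3220 + 469; 3220 = 6·469 + 406; 469 = 1·406 + 63; 406 = 6·63 + 28; 63 = 2·28 + 7; 28 = 4·7 + 0 → gcd = 7; 252 = 7·36.
Back-substitution yields 76531·(1165) + 36421·(-2448) = 7, so one solution is x = 1165·36 = 41940, y = -2448·36 = -88128.
Solutions in x differ by 36421/7 = 5203; the one in [0, 5203) is 41940 mod 5203 = 316.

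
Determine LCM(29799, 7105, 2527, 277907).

14947838000865

lcm(29799, 7105) = 29799·7105/gcd = 211721895/7 = 30245985
lcm(30245985, 2527) = 30245985·2527/gcd = 76431604095/7 = 10918800585
lcm(10918800585, 277907) = 10918800585·277907/gcd = 3034411114175595/203 = 14947838000865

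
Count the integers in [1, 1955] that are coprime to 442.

849

Prime factors of 442: 2, 13, 17. Count integers ≤ 1955 divisible by none of them.
By inclusion–exclusion: 1955 − ⌊1955/2⌋ − ⌊1955/13⌋ − ⌊1955/17⌋ + ⌊1955/26⌋ + ⌊1955/34⌋ + ⌊1955/221⌋ − ⌊1955/442⌋ = 849.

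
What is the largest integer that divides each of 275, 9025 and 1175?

25

gcd(275, 9025): 9025 = 32·275 + 225; 275 = 1·225 + 50; 225 = 4·50 + 25; 50 = 2·25 + 0 → 25
gcd(25, 1175): 1175 = 47·25 + 0 → 25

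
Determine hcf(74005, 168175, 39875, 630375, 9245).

gcd(74005, 168175): 168175 = 2·74005 + 20165; 74005 = 3·20165 + 13510; 20165 = 1·13510 + 6655; 13510 = 2·6655 + 200; 6655 = 33·200 + 55; 200 = 3·55 + 35; 55 = 1·35 + 20; 35 = 1·20 + 15; 20 = 1·15 + 5; 15 = 3·5 + 0 → 5
gcd(5, 39875): 39875 = 7975·5 + 0 → 5
gcd(5, 630375): 630375 = 126075·5 + 0 → 5
gcd(5, 9245): 9245 = 1849·5 + 0 → 5

5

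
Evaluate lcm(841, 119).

100079

gcd first: 841 = 7·119 + 8; 119 = 14·8 + 7; 8 = 1·7 + 1; 7 = 7·1 + 0 → gcd = 1
lcm = 841·119/gcd = 100079/1 = 100079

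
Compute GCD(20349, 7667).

20349 = 3² · 7 · 17 · 19
7667 = 11 · 17 · 41
Common: 17 = 17

17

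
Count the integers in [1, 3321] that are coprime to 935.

2274

Prime factors of 935: 5, 11, 17. Count integers ≤ 3321 divisible by none of them.
By inclusion–exclusion: 3321 − ⌊3321/5⌋ − ⌊3321/11⌋ − ⌊3321/17⌋ + ⌊3321/55⌋ + ⌊3321/85⌋ + ⌊3321/187⌋ − ⌊3321/935⌋ = 2274.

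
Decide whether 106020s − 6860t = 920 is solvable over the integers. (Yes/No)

By Bézout, 106020s − 6860t = 920 has integer solutions iff gcd(106020, 6860) | 920.
Euclid: 106020 = 15·6860 + 3120; 6860 = 2·3120 + 620; 3120 = 5·620 + 20; 620 = 31·20 + 0. gcd = 20; 920 mod 20 = 0. Yes.

Yes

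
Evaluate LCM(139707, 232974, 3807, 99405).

139707 = 3² · 19² · 43; 232974 = 2 · 3² · 7 · 43²; 3807 = 3⁴ · 47; 99405 = 3² · 5 · 47²
lcm takes max exponent of each prime: 2 · 3⁴ · 5 · 7 · 19² · 43² · 47² = 8360319749670

8360319749670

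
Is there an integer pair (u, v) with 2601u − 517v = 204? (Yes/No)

By Bézout, 2601u − 517v = 204 has integer solutions iff gcd(2601, 517) | 204.
Euclid: 2601 = 5·517 + 16; 517 = 32·16 + 5; 16 = 3·5 + 1; 5 = 5·1 + 0. gcd = 1; 204 mod 1 = 0. Yes.

Yes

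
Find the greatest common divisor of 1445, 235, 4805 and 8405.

5

gcd(1445, 235): 1445 = 6·235 + 35; 235 = 6·35 + 25; 35 = 1·25 + 10; 25 = 2·10 + 5; 10 = 2·5 + 0 → 5
gcd(5, 4805): 4805 = 961·5 + 0 → 5
gcd(5, 8405): 8405 = 1681·5 + 0 → 5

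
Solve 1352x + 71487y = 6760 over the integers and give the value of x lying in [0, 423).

Euclid: 71487 = 52·1352 + 1183; 1352 = 1·1183 + 169; 1183 = 7·169 + 0 → gcd = 169; 6760 = 169·40.
Back-substitution yields 1352·(53) + 71487·(-1) = 169, so one solution is x = 53·40 = 2120, y = -1·40 = -40.
Solutions in x differ by 71487/169 = 423; the one in [0, 423) is 2120 mod 423 = 5.

5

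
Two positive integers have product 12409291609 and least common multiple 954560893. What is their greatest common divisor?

gcd·lcm = product, so gcd = 12409291609/954560893 = 13.

13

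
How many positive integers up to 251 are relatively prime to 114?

79

Prime factors of 114: 2, 3, 19. Count integers ≤ 251 divisible by none of them.
By inclusion–exclusion: 251 − ⌊251/2⌋ − ⌊251/3⌋ − ⌊251/19⌋ + ⌊251/6⌋ + ⌊251/38⌋ + ⌊251/57⌋ − ⌊251/114⌋ = 79.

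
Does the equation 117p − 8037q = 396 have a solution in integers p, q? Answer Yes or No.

gcd(117, 8037): 8037 = 68·117 + 81; 117 = 1·81 + 36; 81 = 2·36 + 9; 36 = 4·9 + 0 → 9
9 divides 396, so a solution exists.

Yes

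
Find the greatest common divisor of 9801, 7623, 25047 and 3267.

gcd(9801, 7623): 9801 = 1·7623 + 2178; 7623 = 3·2178 + 1089; 2178 = 2·1089 + 0 → 1089
gcd(1089, 25047): 25047 = 23·1089 + 0 → 1089
gcd(1089, 3267): 3267 = 3·1089 + 0 → 1089

1089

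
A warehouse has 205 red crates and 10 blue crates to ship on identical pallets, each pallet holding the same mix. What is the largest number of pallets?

5

205 = 5 · 41
10 = 2 · 5
Common: 5 = 5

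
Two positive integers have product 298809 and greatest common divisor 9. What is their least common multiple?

For any two positive integers, gcd × lcm equals their product. Hence lcm = 298809 / 9 = 33201.

33201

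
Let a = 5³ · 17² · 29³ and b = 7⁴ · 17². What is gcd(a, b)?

min exponent per shared prime: 17² = 289

289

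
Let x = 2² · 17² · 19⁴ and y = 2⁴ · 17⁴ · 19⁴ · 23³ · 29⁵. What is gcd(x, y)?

150651076

min exponent per shared prime: 2² · 17² · 19⁴ = 150651076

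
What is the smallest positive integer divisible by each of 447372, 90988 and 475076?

28107846360972

447372 = 2² · 3² · 17² · 43; 90988 = 2² · 23² · 43; 475076 = 2² · 7 · 19² · 47
lcm takes max exponent of each prime: 2² · 3² · 7 · 17² · 19² · 23² · 43 · 47 = 28107846360972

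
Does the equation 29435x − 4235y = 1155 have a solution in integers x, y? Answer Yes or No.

Yes

gcd(29435, 4235): 29435 = 6·4235 + 4025; 4235 = 1·4025 + 210; 4025 = 19·210 + 35; 210 = 6·35 + 0 → 35
35 divides 1155, so a solution exists.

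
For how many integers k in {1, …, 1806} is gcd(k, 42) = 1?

42 = 2·3·7. Inclusion–exclusion on these primes:
1806 − ⌊1806/2⌋ − ⌊1806/3⌋ − ⌊1806/7⌋ + ⌊1806/6⌋ + ⌊1806/14⌋ + ⌊1806/21⌋ − ⌊1806/42⌋ = 516

516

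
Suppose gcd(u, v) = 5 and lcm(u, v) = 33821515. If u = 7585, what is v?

u·v = gcd·lcm = 5·33821515 = 169107575, so v = 169107575/7585 = 22295.

22295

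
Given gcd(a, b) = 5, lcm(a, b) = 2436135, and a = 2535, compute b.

Using ab = gcd(a,b)·lcm(a,b) = 5·2436135 = 12180675, we get b = 12180675/2535 = 4805.

4805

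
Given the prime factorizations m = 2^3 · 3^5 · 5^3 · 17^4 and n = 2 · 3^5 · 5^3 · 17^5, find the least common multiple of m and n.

345025251000

max exponent per prime: 2^3 · 3^5 · 5^3 · 17^5 = 345025251000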